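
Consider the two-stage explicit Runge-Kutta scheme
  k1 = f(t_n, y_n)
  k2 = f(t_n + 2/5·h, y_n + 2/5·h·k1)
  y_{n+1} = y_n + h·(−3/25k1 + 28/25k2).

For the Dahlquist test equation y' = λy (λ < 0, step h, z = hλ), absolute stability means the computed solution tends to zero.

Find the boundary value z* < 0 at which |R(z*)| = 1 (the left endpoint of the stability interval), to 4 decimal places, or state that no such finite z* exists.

z* = -2.2321.

Test eqn y'=λy, z=hλ:
  k1=λy_n ⇒ h·k1=z·y_n;  k2=λ(1+2/5z)y_n ⇒ h·k2=z(1+2/5z)y_n
  y_{n+1}/y_n = 1 − 3/25z + 28/25z(1+2/5z) = 1 + z + 56/125z²
  Hence R(z) = 1 + z + 56/125z².

Boundary: |R(x)|=1, x<0.
x=-0.59: |R|=0.5659
R=1: x+56/125x²=0 ⇒ x=−125/56=-2.2321; min R=1−1/(4·56/125)=0.4420>−1
Confirm numerically:
  x=-2.179: |R|=0.94812 <1
  x=-2.113: |R|=0.88722 <1
  x=-1.281: |R|=0.45415 <1
  x=-1.100: |R|=0.44208 <1
  x=-2.537: |R|=1.34649 >1
  x=-2.330: |R|=1.10215 >1
So |R|<1 on (-2.2321, 0).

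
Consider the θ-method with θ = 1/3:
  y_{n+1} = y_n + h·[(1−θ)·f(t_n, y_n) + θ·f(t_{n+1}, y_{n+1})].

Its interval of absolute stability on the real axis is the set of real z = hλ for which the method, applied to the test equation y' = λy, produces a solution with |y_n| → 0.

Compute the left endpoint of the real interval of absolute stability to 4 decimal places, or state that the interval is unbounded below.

left endpoint -6.0000.

On y'=λy, z=hλ:
  y_{n+1} = y_n + z·[2/3·y_n + 1/3·y_{n+1}] ⇒ (1 − 1/3z)y_{n+1} = (1 + 2/3z)y_n
  so R(z) = (1 + 2/3z)/(1 − 1/3z).

Solve |R(x)|<1 on ℝ⁻.
x=-1.65: |R|=0.0645
R=−1: 1+2/3x = −1+1/3x ⇒ -1/3x=2 ⇒ x=2/(-1/3)=-6.0000
Confirm numerically:
  x=-5.927: |R|=0.99182 <1
  x=-5.096: |R|=0.88834 <1
  x=-4.728: |R|=0.83540 <1
  x=-3.193: |R|=0.54675 <1
  x=-6.119: |R|=1.01305 >1
  x=-6.060: |R|=1.00662 >1
Stable set (-6.0000, 0).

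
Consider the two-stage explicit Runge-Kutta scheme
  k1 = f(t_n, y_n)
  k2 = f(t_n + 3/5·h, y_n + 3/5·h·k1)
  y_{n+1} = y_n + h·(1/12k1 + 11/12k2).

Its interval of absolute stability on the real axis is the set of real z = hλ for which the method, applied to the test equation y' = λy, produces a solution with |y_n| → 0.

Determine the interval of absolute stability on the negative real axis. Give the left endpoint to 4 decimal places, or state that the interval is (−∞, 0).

z∈(-1.8182,0).

Test eqn y'=λy, z=hλ:
  k1=λy_n ⇒ h·k1=z·y_n;  k2=λ(1+3/5z)y_n ⇒ h·k2=z(1+3/5z)y_n
  y_{n+1}/y_n = 1 + 1/12z + 11/12z(1+3/5z) = 1 + z + 11/20z²
  ⇒ R(z) = 1 + z + 11/20z².

Need |R(x)|<1, x<0.
x=-1.1: |R|=0.5655
R=1: x+11/20x²=0 ⇒ x=−20/11=-1.8182; min R=1−1/(4·11/20)=0.5455>−1
Confirm numerically:
  x=-1.632: |R|=0.83288 <1
  x=-1.621: |R|=0.82420 <1
  x=-0.894: |R|=0.54558 <1
  x=-2.327: |R|=1.65121 >1
  x=-2.309: |R|=1.62331 >1
  x=-2.202: |R|=1.46484 >1
So |R|<1 on (-1.8182, 0).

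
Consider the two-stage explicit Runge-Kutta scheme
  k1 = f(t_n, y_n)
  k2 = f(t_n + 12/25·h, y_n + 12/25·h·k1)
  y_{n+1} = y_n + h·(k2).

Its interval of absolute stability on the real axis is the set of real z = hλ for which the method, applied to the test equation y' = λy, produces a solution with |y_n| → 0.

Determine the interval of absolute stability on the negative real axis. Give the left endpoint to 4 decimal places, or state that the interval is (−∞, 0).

z∈(-2.0833,0).

With y'=λy (z=hλ):
  k1=λy_n ⇒ h·k1=z·y_n;  k2=λ(1+12/25z)y_n ⇒ h·k2=z(1+12/25z)y_n
  y_{n+1}/y_n = 1 + z(1+12/25z) = 1 + z + 12/25z²
  R(z) = 1 + z + 12/25z².

Need |R(x)|<1, x<0.
x=-1.51: |R|=0.5844
R=1: x+12/25x²=0 ⇒ x=−25/12=-2.0833; min R=1−1/(4·12/25)=0.4792>−1
Confirm numerically:
  x=-2.006: |R|=0.92554 <1
  x=-1.857: |R|=0.79826 <1
  x=-1.488: |R|=0.57479 <1
  x=-0.845: |R|=0.49773 <1
  x=-2.612: |R|=1.66282 >1
  x=-2.568: |R|=1.59742 >1
Interval (-2.0833, 0).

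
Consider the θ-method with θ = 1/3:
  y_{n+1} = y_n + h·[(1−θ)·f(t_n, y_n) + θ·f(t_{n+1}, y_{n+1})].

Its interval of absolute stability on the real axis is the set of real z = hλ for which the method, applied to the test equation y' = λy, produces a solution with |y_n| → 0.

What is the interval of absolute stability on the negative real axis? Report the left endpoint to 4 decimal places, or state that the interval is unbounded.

Set f=λy, z=hλ:
  y_{n+1} = y_n + z·[2/3·y_n + 1/3·y_{n+1}] ⇒ (1 − 1/3z)y_{n+1} = (1 + 2/3z)y_n
  Hence R(z) = (1 + 2/3z)/(1 − 1/3z).

Need |R(x)|<1, x<0.
x=-0.66: |R|=0.4590
R=−1: 1+2/3x = −1+1/3x ⇒ -1/3x=2 ⇒ x=2/(-1/3)=-6.0000
Confirm numerically:
  x=-5.151: |R|=0.89584 <1
  x=-5.132: |R|=0.89326 <1
  x=-4.813: |R|=0.84807 <1
  x=-4.126: |R|=0.73702 <1
  x=-6.360: |R|=1.03846 >1
  x=-6.201: |R|=1.02185 >1
  x=-6.087: |R|=1.00957 >1
Stable set (-6.0000, 0).

(-6.0000, 0).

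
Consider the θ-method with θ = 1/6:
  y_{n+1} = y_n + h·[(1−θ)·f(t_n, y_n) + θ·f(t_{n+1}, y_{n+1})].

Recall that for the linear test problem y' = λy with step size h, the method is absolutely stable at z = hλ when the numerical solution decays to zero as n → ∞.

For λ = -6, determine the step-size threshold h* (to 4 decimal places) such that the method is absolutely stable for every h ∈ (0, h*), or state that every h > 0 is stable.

With y'=λy (z=hλ):
  y_{n+1} = y_n + z·[5/6·y_n + 1/6·y_{n+1}] ⇒ (1 − 1/6z)y_{n+1} = (1 + 5/6z)y_n
  Hence R(z) = (1 + 5/6z)/(1 − 1/6z).

Solve |R(x)|<1 on ℝ⁻.
x=-0.86: |R|=0.2478
R=−1: 1+5/6x = −1+1/6x ⇒ -2/3x=2 ⇒ x=2/(-2/3)=-3.0000
Confirm numerically:
  x=-2.627: |R|=0.82705 <1
  x=-2.472: |R|=0.75071 <1
  x=-2.114: |R|=0.56322 <1
  x=-1.582: |R|=0.25191 <1
  x=-3.380: |R|=1.16205 >1
  x=-3.037: |R|=1.01638 >1
So |R|<1 on (-3.0000, 0).

(-3.0000,0); λ=-6 ⇒ h* = (3)/6 = 0.5000.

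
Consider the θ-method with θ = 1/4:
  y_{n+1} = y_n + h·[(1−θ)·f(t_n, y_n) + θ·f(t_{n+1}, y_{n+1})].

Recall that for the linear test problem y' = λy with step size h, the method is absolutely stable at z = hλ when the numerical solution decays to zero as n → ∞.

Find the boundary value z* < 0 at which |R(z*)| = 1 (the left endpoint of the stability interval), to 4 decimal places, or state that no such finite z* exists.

z* = -4.0000.

Set f=λy, z=hλ:
  y_{n+1} = y_n + z·[3/4·y_n + 1/4·y_{n+1}] ⇒ (1 − 1/4z)y_{n+1} = (1 + 3/4z)y_n
  Hence R(z) = (1 + 3/4z)/(1 − 1/4z).

Need |R(x)|<1, x<0.
x=-0.97: |R|=0.2193
R=−1: 1+3/4x = −1+1/4x ⇒ -1/2x=2 ⇒ x=2/(-1/2)=-4.0000
Confirm numerically:
  x=-3.693: |R|=0.92019 <1
  x=-3.360: |R|=0.82609 <1
  x=-3.071: |R|=0.73724 <1
  x=-1.657: |R|=0.17165 <1
  x=-4.560: |R|=1.13084 >1
  x=-4.319: |R|=1.07669 >1
  x=-4.039: |R|=1.00970 >1
So |R|<1 on (-4.0000, 0).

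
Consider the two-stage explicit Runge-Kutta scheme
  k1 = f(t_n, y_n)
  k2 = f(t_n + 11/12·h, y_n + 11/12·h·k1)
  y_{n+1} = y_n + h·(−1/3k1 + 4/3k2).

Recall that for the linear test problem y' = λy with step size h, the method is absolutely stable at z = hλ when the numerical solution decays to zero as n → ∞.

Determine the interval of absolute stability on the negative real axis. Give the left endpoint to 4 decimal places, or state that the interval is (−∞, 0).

On y'=λy, z=hλ:
  k1=λy_n ⇒ h·k1=z·y_n;  k2=λ(1+11/12z)y_n ⇒ h·k2=z(1+11/12z)y_n
  y_{n+1}/y_n = 1 − 1/3z + 4/3z(1+11/12z) = 1 + z + 11/9z²
  R(z) = 1 + z + 11/9z².

Boundary: |R(x)|=1, x<0.
x=-1.75: |R|=2.9931
R=1: x+11/9x²=0 ⇒ x=−9/11=-0.8182; min R=1−1/(4·11/9)=0.7955>−1
Confirm numerically:
  x=-0.757: |R|=0.94339 <1
  x=-0.692: |R|=0.89328 <1
  x=-0.353: |R|=0.79930 <1
  x=-0.340: |R|=0.80129 <1
  x=-1.396: |R|=1.98589 >1
  x=-1.089: |R|=1.36046 >1
So |R|<1 on (-0.8182, 0).

z∈(-0.8182,0).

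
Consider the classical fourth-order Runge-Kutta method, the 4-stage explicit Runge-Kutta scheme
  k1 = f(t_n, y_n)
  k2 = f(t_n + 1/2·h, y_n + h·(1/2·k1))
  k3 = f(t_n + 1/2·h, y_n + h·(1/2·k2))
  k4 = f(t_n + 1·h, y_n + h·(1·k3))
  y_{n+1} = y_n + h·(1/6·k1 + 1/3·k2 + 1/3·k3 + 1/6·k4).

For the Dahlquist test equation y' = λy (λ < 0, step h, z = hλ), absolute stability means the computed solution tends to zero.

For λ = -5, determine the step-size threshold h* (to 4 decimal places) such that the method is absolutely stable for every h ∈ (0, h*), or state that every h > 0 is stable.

(-2.7853,0); λ=-5 ⇒ h* = 0.5571.

On y'=λy, z=hλ:
  order 4, 4-stage ⇒ R(z)=1+z+z^2/2+z^3/6+z^4/24
  (e.g. R(-1.31)=0.29608, |R|=0.29608)

Boundary: |R(x)|=1, x<0.
x=-1.31: |R|=0.2961
|R(-2.48)|=0.6292 |R(-1.4)|=0.2827 |R(-1.31)|=0.2961
Bisect:
  x_lo=-3.1901 |R|=1.8026  x_hi=-0.0794 |R|=0.9237
  mid=-1.63474 |R|=0.27091 →hi
  mid=-2.41240 |R|=0.56873 →hi
  mid=-2.80123 |R|=1.02430 →lo
  mid=-2.60682 |R|=0.76261 →hi
  mid=-2.70403 |R|=0.88423 →hi
  mid=-2.75263 |R|=0.95186 →hi
  mid=-2.77693 |R|=0.98747 →hi
  mid=-2.78908 |R|=1.00573 →lo
  mid=-2.78301 |R|=0.99656 →hi
  ...
  [-2.78548,-2.78529] ⇒ x*=-2.7853
Interval (-2.7853, 0).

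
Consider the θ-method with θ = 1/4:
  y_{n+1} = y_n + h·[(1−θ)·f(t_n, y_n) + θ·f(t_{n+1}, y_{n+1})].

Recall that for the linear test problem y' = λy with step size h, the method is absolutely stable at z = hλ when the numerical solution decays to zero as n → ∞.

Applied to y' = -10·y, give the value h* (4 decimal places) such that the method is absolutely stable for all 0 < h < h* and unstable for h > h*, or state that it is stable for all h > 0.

(-4.0000,0); λ=-10 ⇒ h* = (4)/10 = 0.4000.

On y'=λy, z=hλ:
  y_{n+1} = y_n + z·[3/4·y_n + 1/4·y_{n+1}] ⇒ (1 − 1/4z)y_{n+1} = (1 + 3/4z)y_n
  ⇒ R(z) = (1 + 3/4z)/(1 − 1/4z).

Find x<0 with |R(x)|<1.
x=-1.21: |R|=0.0710
R=−1: 1+3/4x = −1+1/4x ⇒ -1/2x=2 ⇒ x=2/(-1/2)=-4.0000
Confirm numerically:
  x=-3.026: |R|=0.72274 <1
  x=-2.667: |R|=0.60012 <1
  x=-2.598: |R|=0.57502 <1
  x=-4.585: |R|=1.13628 >1
  x=-4.354: |R|=1.08475 >1
  x=-4.165: |R|=1.04042 >1
Interval (-4.0000, 0).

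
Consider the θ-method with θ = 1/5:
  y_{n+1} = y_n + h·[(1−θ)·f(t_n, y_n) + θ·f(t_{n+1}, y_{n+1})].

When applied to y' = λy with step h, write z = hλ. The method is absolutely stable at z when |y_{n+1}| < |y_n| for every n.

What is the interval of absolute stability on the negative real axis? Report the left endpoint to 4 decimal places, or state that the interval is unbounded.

z∈(-3.3333,0).

Set f=λy, z=hλ:
  y_{n+1} = y_n + z·[4/5·y_n + 1/5·y_{n+1}] ⇒ (1 − 1/5z)y_{n+1} = (1 + 4/5z)y_n
  ⇒ R(z) = (1 + 4/5z)/(1 − 1/5z).

Need |R(x)|<1, x<0.
x=-0.93: |R|=0.2159
R=−1: 1+4/5x = −1+1/5x ⇒ -3/5x=2 ⇒ x=2/(-3/5)=-3.3333
Confirm numerically:
  x=-2.741: |R|=0.77044 <1
  x=-2.217: |R|=0.53596 <1
  x=-1.746: |R|=0.29410 <1
  x=-1.590: |R|=0.20637 <1
  x=-3.808: |R|=1.16167 >1
  x=-3.806: |R|=1.16103 >1
Interval (-3.3333, 0).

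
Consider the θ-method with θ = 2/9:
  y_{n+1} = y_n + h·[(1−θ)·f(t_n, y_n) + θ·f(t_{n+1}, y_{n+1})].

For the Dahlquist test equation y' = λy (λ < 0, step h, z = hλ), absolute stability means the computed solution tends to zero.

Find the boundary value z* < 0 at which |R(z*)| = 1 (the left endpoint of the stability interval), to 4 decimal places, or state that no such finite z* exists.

z* = -3.6000.

On y'=λy, z=hλ:
  y_{n+1} = y_n + z·[7/9·y_n + 2/9·y_{n+1}] ⇒ (1 − 2/9z)y_{n+1} = (1 + 7/9z)y_n
  Hence R(z) = (1 + 7/9z)/(1 − 2/9z).

Find x<0 with |R(x)|<1.
x=-1.43: |R|=0.0852
R=−1: 1+7/9x = −1+2/9x ⇒ -5/9x=2 ⇒ x=2/(-5/9)=-3.6000
Confirm numerically:
  x=-3.354: |R|=0.92170 <1
  x=-2.985: |R|=0.79459 <1
  x=-2.509: |R|=0.61086 <1
  x=-1.669: |R|=0.21746 <1
  x=-4.147: |R|=1.15815 >1
  x=-3.761: |R|=1.04872 >1
Stable set (-3.6000, 0).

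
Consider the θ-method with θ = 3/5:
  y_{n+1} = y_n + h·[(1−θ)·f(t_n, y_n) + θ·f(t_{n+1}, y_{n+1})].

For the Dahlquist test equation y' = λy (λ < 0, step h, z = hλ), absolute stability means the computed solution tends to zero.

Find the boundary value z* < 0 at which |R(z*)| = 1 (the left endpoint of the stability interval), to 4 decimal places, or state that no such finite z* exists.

unbounded; (−∞, 0).

With y'=λy (z=hλ):
  y_{n+1} = y_n + z·[2/5·y_n + 3/5·y_{n+1}] ⇒ (1 − 3/5z)y_{n+1} = (1 + 2/5z)y_n
  R(z) = (1 + 2/5z)/(1 − 3/5z).

Find x<0 with |R(x)|<1.
x=-1.55: |R|=0.1969
x=-2: |R|=0.0909
x=-10: |R|=0.4286
x=-100: |R|=0.6393
θ=3/5≥1/2 ⇒ |1+2/5x|<|1−3/5x| ∀x<0 ⇒ unbounded interval.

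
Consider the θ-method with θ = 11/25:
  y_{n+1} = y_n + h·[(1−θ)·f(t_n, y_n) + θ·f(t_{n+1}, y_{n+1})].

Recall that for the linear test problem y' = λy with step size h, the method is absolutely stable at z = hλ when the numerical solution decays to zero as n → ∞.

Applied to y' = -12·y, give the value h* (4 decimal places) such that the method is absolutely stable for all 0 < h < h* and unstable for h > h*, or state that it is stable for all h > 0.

(-16.6667,0); λ=-12 ⇒ h* = (50/3)/12 = 1.3889.

With y'=λy (z=hλ):
  y_{n+1} = y_n + z·[14/25·y_n + 11/25·y_{n+1}] ⇒ (1 − 11/25z)y_{n+1} = (1 + 14/25z)y_n
  Hence R(z) = (1 + 14/25z)/(1 − 11/25z).

Find x<0 with |R(x)|<1.
x=-0.39: |R|=0.6671
R=−1: 1+14/25x = −1+11/25x ⇒ -3/25x=2 ⇒ x=2/(-3/25)=-16.6667
Confirm numerically:
  x=-16.088: |R|=0.99140 <1
  x=-15.921: |R|=0.98882 <1
  x=-8.146: |R|=0.77696 <1
  x=-7.573: |R|=0.74810 <1
  x=-16.991: |R|=1.00459 >1
  x=-16.757: |R|=1.00129 >1
Interval (-16.6667, 0).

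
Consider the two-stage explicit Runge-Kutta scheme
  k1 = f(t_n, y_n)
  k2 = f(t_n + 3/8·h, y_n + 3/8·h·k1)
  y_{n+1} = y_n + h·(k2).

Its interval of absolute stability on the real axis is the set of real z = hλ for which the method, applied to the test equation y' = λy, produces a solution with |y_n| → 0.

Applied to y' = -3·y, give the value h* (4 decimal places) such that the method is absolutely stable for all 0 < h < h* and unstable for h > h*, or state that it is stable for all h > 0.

With y'=λy (z=hλ):
  k1=λy_n ⇒ h·k1=z·y_n;  k2=λ(1+3/8z)y_n ⇒ h·k2=z(1+3/8z)y_n
  y_{n+1}/y_n = 1 + z(1+3/8z) = 1 + z + 3/8z²
  R(z) = 1 + z + 3/8z².

Boundary: |R(x)|=1, x<0.
x=-0.67: |R|=0.4983
R=1: x+3/8x²=0 ⇒ x=−8/3=-2.6667; min R=1−1/(4·3/8)=0.3333>−1
Confirm numerically:
  x=-2.395: |R|=0.75601 <1
  x=-1.850: |R|=0.43344 <1
  x=-1.234: |R|=0.33703 <1
  x=-1.079: |R|=0.35759 <1
  x=-3.252: |R|=1.71381 >1
  x=-3.199: |R|=1.63860 >1
  x=-2.861: |R|=1.20850 >1
So |R|<1 on (-2.6667, 0).

(-2.6667,0); λ=-3 ⇒ h* = (8/3)/3 = 0.8889.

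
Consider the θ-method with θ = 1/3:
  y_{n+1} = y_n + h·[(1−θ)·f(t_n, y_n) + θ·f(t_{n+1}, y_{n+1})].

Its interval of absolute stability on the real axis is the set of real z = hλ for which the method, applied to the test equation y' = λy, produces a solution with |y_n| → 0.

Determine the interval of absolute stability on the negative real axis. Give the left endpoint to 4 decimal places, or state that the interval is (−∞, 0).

Set f=λy, z=hλ:
  y_{n+1} = y_n + z·[2/3·y_n + 1/3·y_{n+1}] ⇒ (1 − 1/3z)y_{n+1} = (1 + 2/3z)y_n
  R(z) = (1 + 2/3z)/(1 − 1/3z).

Boundary: |R(x)|=1, x<0.
x=-0.67: |R|=0.4523
R=−1: 1+2/3x = −1+1/3x ⇒ -1/3x=2 ⇒ x=2/(-1/3)=-6.0000
Confirm numerically:
  x=-4.254: |R|=0.75931 <1
  x=-3.355: |R|=0.58379 <1
  x=-2.692: |R|=0.41883 <1
  x=-6.433: |R|=1.04590 >1
  x=-6.131: |R|=1.01435 >1
Stable set (-6.0000, 0).

z∈(-6.0000,0).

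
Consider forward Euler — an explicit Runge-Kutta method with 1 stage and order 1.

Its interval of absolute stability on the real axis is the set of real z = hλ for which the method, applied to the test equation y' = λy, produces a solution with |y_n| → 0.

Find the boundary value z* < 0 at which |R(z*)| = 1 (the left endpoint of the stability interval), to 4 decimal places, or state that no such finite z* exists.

left endpoint -2.0000.

With y'=λy (z=hλ):
  order 1, 1-stage ⇒ R(z)=1+z
  (e.g. R(-1.4)=-0.40000, |R|=0.40000)

Find x<0 with |R(x)|<1.
x=-1.4: |R|=0.4000
|R(-1.09)|=0.0900 |R(-1.04)|=0.0400 |R(-0.7)|=0.3000
Bisect:
  x_lo=-2.6727 |R|=1.6727  x_hi=-0.3114 |R|=0.6886
  mid=-1.49202 |R|=0.49202 →hi
  mid=-2.08234 |R|=1.08234 →lo
  mid=-1.78718 |R|=0.78718 →hi
  mid=-1.93476 |R|=0.93476 →hi
  mid=-2.00855 |R|=1.00855 →lo
  mid=-1.97166 |R|=0.97166 →hi
  mid=-1.99010 |R|=0.99010 →hi
  mid=-1.99933 |R|=0.99933 →hi
  ...
  [-2.00005,-1.99991] ⇒ x*=-2.0000
So |R|<1 on (-2.0000, 0).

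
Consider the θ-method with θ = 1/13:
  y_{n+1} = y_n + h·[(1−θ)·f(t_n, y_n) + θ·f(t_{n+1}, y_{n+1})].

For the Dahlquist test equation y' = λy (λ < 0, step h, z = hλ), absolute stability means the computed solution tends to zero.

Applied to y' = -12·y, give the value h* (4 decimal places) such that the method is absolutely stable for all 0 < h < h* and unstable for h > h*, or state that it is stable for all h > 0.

(-2.3636,0); λ=-12 ⇒ h* = (26/11)/12 = 0.1970.

With y'=λy (z=hλ):
  y_{n+1} = y_n + z·[12/13·y_n + 1/13·y_{n+1}] ⇒ (1 − 1/13z)y_{n+1} = (1 + 12/13z)y_n
  R(z) = (1 + 12/13z)/(1 − 1/13z).

Find x<0 with |R(x)|<1.
x=-1.61: |R|=0.4326
R=−1: 1+12/13x = −1+1/13x ⇒ -11/13x=2 ⇒ x=2/(-11/13)=-2.3636
Confirm numerically:
  x=-2.137: |R|=0.83530 <1
  x=-2.077: |R|=0.79087 <1
  x=-2.034: |R|=0.75881 <1
  x=-1.881: |R|=0.64324 <1
  x=-2.912: |R|=1.37908 >1
  x=-2.623: |R|=1.18262 >1
  x=-2.484: |R|=1.08551 >1
So |R|<1 on (-2.3636, 0).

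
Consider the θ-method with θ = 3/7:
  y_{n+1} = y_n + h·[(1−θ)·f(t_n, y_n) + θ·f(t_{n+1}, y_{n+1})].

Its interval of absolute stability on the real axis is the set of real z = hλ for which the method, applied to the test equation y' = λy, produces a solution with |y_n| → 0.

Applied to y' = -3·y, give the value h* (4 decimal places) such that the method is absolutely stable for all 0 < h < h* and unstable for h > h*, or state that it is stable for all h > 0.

With y'=λy (z=hλ):
  y_{n+1} = y_n + z·[4/7·y_n + 3/7·y_{n+1}] ⇒ (1 − 3/7z)y_{n+1} = (1 + 4/7z)y_n
  ⇒ R(z) = (1 + 4/7z)/(1 − 3/7z).

Solve |R(x)|<1 on ℝ⁻.
x=-1.79: |R|=0.0129
R=−1: 1+4/7x = −1+3/7x ⇒ -1/7x=2 ⇒ x=2/(-1/7)=-14.0000
Confirm numerically:
  x=-12.016: |R|=0.95391 <1
  x=-9.077: |R|=0.85618 <1
  x=-7.701: |R|=0.79075 <1
  x=-5.865: |R|=0.66924 <1
  x=-14.529: |R|=1.01046 >1
  x=-14.415: |R|=1.00826 >1
  x=-14.214: |R|=1.00431 >1
So |R|<1 on (-14.0000, 0).

(-14.0000,0); λ=-3 ⇒ h* = (14)/3 = 4.6667.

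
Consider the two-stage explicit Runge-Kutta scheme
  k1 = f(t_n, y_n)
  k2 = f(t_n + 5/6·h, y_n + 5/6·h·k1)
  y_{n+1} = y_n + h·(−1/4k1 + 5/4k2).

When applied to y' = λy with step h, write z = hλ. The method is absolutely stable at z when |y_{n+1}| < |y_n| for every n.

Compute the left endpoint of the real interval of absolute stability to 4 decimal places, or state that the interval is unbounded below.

left endpoint -0.9600.

With y'=λy (z=hλ):
  k1=λy_n ⇒ h·k1=z·y_n;  k2=λ(1+5/6z)y_n ⇒ h·k2=z(1+5/6z)y_n
  y_{n+1}/y_n = 1 − 1/4z + 5/4z(1+5/6z) = 1 + z + 25/24z²
  so R(z) = 1 + z + 25/24z².

Need |R(x)|<1, x<0.
x=-1.52: |R|=1.8867
R=1: x+25/24x²=0 ⇒ x=−24/25=-0.9600; min R=1−1/(4·25/24)=0.7600>−1
Confirm numerically:
  x=-0.778: |R|=0.85250 <1
  x=-0.685: |R|=0.80378 <1
  x=-0.604: |R|=0.77602 <1
  x=-0.495: |R|=0.76023 <1
  x=-1.362: |R|=1.57034 >1
  x=-1.035: |R|=1.08086 >1
  x=-1.011: |R|=1.05371 >1
So |R|<1 on (-0.9600, 0).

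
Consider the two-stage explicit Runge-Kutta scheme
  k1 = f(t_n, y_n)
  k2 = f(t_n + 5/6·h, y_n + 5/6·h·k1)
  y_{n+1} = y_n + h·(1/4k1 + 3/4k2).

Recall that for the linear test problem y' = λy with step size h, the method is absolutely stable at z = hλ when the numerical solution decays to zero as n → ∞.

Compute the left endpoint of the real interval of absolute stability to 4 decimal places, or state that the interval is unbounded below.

Set f=λy, z=hλ:
  k1=λy_n ⇒ h·k1=z·y_n;  k2=λ(1+5/6z)y_n ⇒ h·k2=z(1+5/6z)y_n
  y_{n+1}/y_n = 1 + 1/4z + 3/4z(1+5/6z) = 1 + z + 5/8z²
  Hence R(z) = 1 + z + 5/8z².

Boundary: |R(x)|=1, x<0.
x=-0.93: |R|=0.6106
R=1: x+5/8x²=0 ⇒ x=−8/5=-1.6000; min R=1−1/(4·5/8)=0.6000>−1
Confirm numerically:
  x=-1.236: |R|=0.71881 <1
  x=-1.081: |R|=0.64935 <1
  x=-0.681: |R|=0.60885 <1
  x=-1.763: |R|=1.17961 >1
  x=-1.709: |R|=1.11643 >1
Stable set (-1.6000, 0).

z* = -1.6000.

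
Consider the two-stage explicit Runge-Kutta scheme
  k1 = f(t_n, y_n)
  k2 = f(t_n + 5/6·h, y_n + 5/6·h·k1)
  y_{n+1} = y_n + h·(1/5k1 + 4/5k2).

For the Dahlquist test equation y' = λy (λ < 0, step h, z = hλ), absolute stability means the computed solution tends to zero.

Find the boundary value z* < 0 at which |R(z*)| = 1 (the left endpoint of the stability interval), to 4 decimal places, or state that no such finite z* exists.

Set f=λy, z=hλ:
  k1=λy_n ⇒ h·k1=z·y_n;  k2=λ(1+5/6z)y_n ⇒ h·k2=z(1+5/6z)y_n
  y_{n+1}/y_n = 1 + 1/5z + 4/5z(1+5/6z) = 1 + z + 2/3z²
  ⇒ R(z) = 1 + z + 2/3z².

Find x<0 with |R(x)|<1.
x=-0.36: |R|=0.7264
R=1: x+2/3x²=0 ⇒ x=−3/2=-1.5000; min R=1−1/(4·2/3)=0.6250>−1
Confirm numerically:
  x=-0.904: |R|=0.64081 <1
  x=-0.880: |R|=0.63627 <1
  x=-0.751: |R|=0.62500 <1
  x=-1.759: |R|=1.30372 >1
  x=-1.712: |R|=1.24196 >1
  x=-1.577: |R|=1.08095 >1
So |R|<1 on (-1.5000, 0).

left endpoint -1.5000.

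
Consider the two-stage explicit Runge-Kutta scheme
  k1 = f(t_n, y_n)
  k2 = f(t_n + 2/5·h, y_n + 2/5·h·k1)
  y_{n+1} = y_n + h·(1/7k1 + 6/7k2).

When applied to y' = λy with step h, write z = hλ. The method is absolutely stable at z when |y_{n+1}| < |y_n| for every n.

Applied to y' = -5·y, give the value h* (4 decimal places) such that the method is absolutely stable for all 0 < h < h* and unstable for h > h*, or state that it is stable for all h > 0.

(-2.9167,0); λ=-5 ⇒ h* = (35/12)/5 = 0.5833.

Set f=λy, z=hλ:
  k1=λy_n ⇒ h·k1=z·y_n;  k2=λ(1+2/5z)y_n ⇒ h·k2=z(1+2/5z)y_n
  y_{n+1}/y_n = 1 + 1/7z + 6/7z(1+2/5z) = 1 + z + 12/35z²
  Hence R(z) = 1 + z + 12/35z².

Solve |R(x)|<1 on ℝ⁻.
x=-1.06: |R|=0.3252
R=1: x+12/35x²=0 ⇒ x=−35/12=-2.9167; min R=1−1/(4·12/35)=0.2708>−1
Confirm numerically:
  x=-2.762: |R|=0.85354 <1
  x=-2.290: |R|=0.50798 <1
  x=-2.182: |R|=0.45039 <1
  x=-3.498: |R|=1.69720 >1
  x=-3.255: |R|=1.37758 >1
So |R|<1 on (-2.9167, 0).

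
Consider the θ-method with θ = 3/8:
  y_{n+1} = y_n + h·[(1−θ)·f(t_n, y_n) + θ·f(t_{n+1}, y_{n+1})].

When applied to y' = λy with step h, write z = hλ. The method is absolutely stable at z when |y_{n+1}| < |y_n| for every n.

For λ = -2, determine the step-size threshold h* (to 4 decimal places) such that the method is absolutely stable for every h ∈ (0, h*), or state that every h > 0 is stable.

(-8.0000,0); λ=-2 ⇒ h* = (8)/2 = 4.0000.

Test eqn y'=λy, z=hλ:
  y_{n+1} = y_n + z·[5/8·y_n + 3/8·y_{n+1}] ⇒ (1 − 3/8z)y_{n+1} = (1 + 5/8z)y_n
  so R(z) = (1 + 5/8z)/(1 − 3/8z).

Solve |R(x)|<1 on ℝ⁻.
x=-0.39: |R|=0.6598
R=−1: 1+5/8x = −1+3/8x ⇒ -1/4x=2 ⇒ x=2/(-1/4)=-8.0000
Confirm numerically:
  x=-5.648: |R|=0.81142 <1
  x=-4.367: |R|=0.65566 <1
  x=-4.004: |R|=0.60064 <1
  x=-3.487: |R|=0.51108 <1
  x=-8.593: |R|=1.03511 >1
  x=-8.499: |R|=1.02979 >1
  x=-8.379: |R|=1.02287 >1
Interval (-8.0000, 0).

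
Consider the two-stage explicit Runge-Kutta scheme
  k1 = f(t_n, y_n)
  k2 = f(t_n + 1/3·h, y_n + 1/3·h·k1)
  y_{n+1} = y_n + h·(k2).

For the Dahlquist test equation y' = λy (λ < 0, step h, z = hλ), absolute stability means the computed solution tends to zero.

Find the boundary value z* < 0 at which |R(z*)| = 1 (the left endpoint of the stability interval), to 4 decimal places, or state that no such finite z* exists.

Test eqn y'=λy, z=hλ:
  k1=λy_n ⇒ h·k1=z·y_n;  k2=λ(1+1/3z)y_n ⇒ h·k2=z(1+1/3z)y_n
  y_{n+1}/y_n = 1 + z(1+1/3z) = 1 + z + 1/3z²
  so R(z) = 1 + z + 1/3z².

Find x<0 with |R(x)|<1.
x=-1.5: |R|=0.2500
R=1: x+1/3x²=0 ⇒ x=−3=-3.0000; min R=1−1/(4·1/3)=0.2500>−1
Confirm numerically:
  x=-2.710: |R|=0.73803 <1
  x=-1.960: |R|=0.32053 <1
  x=-1.821: |R|=0.28435 <1
  x=-1.322: |R|=0.26056 <1
  x=-3.295: |R|=1.32401 >1
  x=-3.274: |R|=1.29903 >1
Interval (-3.0000, 0).

z* = -3.0000.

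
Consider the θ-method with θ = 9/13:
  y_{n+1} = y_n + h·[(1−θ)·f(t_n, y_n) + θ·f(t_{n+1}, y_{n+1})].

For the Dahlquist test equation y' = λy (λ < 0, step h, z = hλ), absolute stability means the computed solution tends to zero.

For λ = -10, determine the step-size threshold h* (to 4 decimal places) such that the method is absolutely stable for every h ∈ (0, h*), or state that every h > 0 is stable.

Test eqn y'=λy, z=hλ:
  y_{n+1} = y_n + z·[4/13·y_n + 9/13·y_{n+1}] ⇒ (1 − 9/13z)y_{n+1} = (1 + 4/13z)y_n
  R(z) = (1 + 4/13z)/(1 − 9/13z).

Solve |R(x)|<1 on ℝ⁻.
x=-0.43: |R|=0.6686
x=-2: |R|=0.1613
x=-10: |R|=0.2621
x=-100: |R|=0.4239
θ=9/13≥1/2 ⇒ |1+4/13x|<|1−9/13x| ∀x<0 ⇒ unbounded interval.

(−∞, 0) — no finite endpoint. Any h>0 works for λ=-10.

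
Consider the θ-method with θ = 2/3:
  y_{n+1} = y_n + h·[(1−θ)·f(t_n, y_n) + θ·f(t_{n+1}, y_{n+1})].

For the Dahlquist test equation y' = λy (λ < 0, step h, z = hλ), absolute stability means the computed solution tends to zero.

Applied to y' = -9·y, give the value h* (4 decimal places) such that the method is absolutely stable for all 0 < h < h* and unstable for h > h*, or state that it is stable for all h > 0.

With y'=λy (z=hλ):
  y_{n+1} = y_n + z·[1/3·y_n + 2/3·y_{n+1}] ⇒ (1 − 2/3z)y_{n+1} = (1 + 1/3z)y_n
  so R(z) = (1 + 1/3z)/(1 − 2/3z).

Need |R(x)|<1, x<0.
x=-0.81: |R|=0.4740
x=-2: |R|=0.1429
x=-10: |R|=0.3043
x=-100: |R|=0.4778
θ=2/3≥1/2 ⇒ |1+1/3x|<|1−2/3x| ∀x<0 ⇒ stable on all of ℝ⁻.

(−∞, 0) — no finite endpoint. Any h>0 works for λ=-9.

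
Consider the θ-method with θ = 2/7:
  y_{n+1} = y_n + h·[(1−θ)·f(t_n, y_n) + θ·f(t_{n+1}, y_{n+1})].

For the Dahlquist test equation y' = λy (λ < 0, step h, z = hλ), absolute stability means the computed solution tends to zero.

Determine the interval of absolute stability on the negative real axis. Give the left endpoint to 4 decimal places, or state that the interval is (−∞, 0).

On y'=λy, z=hλ:
  y_{n+1} = y_n + z·[5/7·y_n + 2/7·y_{n+1}] ⇒ (1 − 2/7z)y_{n+1} = (1 + 5/7z)y_n
  so R(z) = (1 + 5/7z)/(1 − 2/7z).

Need |R(x)|<1, x<0.
x=-1.49: |R|=0.0451
R=−1: 1+5/7x = −1+2/7x ⇒ -3/7x=2 ⇒ x=2/(-3/7)=-4.6667
Confirm numerically:
  x=-3.683: |R|=0.79458 <1
  x=-2.820: |R|=0.56171 <1
  x=-2.193: |R|=0.34823 <1
  x=-2.165: |R|=0.33760 <1
  x=-5.153: |R|=1.08431 >1
  x=-4.911: |R|=1.04357 >1
Interval (-4.6667, 0).

z∈(-4.6667,0).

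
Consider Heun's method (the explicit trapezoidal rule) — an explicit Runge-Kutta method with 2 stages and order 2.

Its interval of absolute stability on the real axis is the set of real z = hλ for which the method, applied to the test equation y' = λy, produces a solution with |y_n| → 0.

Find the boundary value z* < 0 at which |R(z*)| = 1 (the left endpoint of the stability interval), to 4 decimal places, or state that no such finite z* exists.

left endpoint -2.0000.

Test eqn y'=λy, z=hλ:
  order 2, 2-stage ⇒ R(z)=1+z+z^2/2
  (e.g. R(-0.44)=0.65680, |R|=0.65680)

Solve |R(x)|<1 on ℝ⁻.
x=-0.44: |R|=0.6568
|R(-1.91)|=0.9140 |R(-1.69)|=0.7380 |R(-1.43)|=0.5924
Bisect:
  x_lo=-2.5926 |R|=1.7681  x_hi=-0.1282 |R|=0.8800
  mid=-1.36038 |R|=0.56494 →hi
  mid=-1.97647 |R|=0.97675 →hi
  mid=-2.28452 |R|=1.32499 →lo
  mid=-2.13049 |R|=1.13901 →lo
  mid=-2.05348 |R|=1.05491 →lo
  mid=-2.01498 |R|=1.01509 →lo
  mid=-1.99572 |R|=0.99573 →hi
  mid=-2.00535 |R|=1.00536 →lo
  mid=-2.00054 |R|=1.00054 →lo
  mid=-1.99813 |R|=0.99813 →hi
  ...
  [-2.00009,-1.99994] ⇒ x*=-2.0000
Stable set (-2.0000, 0).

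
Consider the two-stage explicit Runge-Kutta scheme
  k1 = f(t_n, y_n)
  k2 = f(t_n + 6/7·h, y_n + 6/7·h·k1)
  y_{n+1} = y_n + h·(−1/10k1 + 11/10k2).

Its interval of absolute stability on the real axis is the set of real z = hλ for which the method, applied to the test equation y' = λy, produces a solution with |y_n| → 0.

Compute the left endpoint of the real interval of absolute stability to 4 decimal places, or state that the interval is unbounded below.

z* = -1.0606.

On y'=λy, z=hλ:
  k1=λy_n ⇒ h·k1=z·y_n;  k2=λ(1+6/7z)y_n ⇒ h·k2=z(1+6/7z)y_n
  y_{n+1}/y_n = 1 − 1/10z + 11/10z(1+6/7z) = 1 + z + 33/35z²
  Hence R(z) = 1 + z + 33/35z².

Solve |R(x)|<1 on ℝ⁻.
x=-0.82: |R|=0.8140
R=1: x+33/35x²=0 ⇒ x=−35/33=-1.0606; min R=1−1/(4·33/35)=0.7348>−1
Confirm numerically:
  x=-0.887: |R|=0.85481 <1
  x=-0.783: |R|=0.79506 <1
  x=-0.729: |R|=0.77207 <1
  x=-0.637: |R|=0.74558 <1
  x=-1.608: |R|=1.82991 >1
  x=-1.241: |R|=1.21108 >1
  x=-1.168: |R|=1.11827 >1
So |R|<1 on (-1.0606, 0).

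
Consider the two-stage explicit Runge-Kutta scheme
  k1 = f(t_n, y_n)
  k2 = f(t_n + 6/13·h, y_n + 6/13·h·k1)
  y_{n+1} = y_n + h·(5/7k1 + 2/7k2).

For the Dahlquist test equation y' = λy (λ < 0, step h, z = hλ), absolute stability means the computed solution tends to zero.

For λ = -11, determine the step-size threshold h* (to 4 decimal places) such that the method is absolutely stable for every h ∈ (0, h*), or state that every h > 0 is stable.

With y'=λy (z=hλ):
  k1=λy_n ⇒ h·k1=z·y_n;  k2=λ(1+6/13z)y_n ⇒ h·k2=z(1+6/13z)y_n
  y_{n+1}/y_n = 1 + 5/7z + 2/7z(1+6/13z) = 1 + z + 12/91z²
  R(z) = 1 + z + 12/91z².

Need |R(x)|<1, x<0.
x=-1.25: |R|=0.0440
R=1: x+12/91x²=0 ⇒ x=−91/12=-7.5833; min R=1−1/(4·12/91)=-0.8958>−1
Confirm numerically:
  x=-4.360: |R|=0.85324 <1
  x=-3.903: |R|=0.89420 <1
  x=-3.341: |R|=0.86905 <1
  x=-7.685: |R|=1.10303 >1
  x=-7.606: |R|=1.02273 >1
Interval (-7.5833, 0).

(-7.5833,0); λ=-11 ⇒ h* = (91/12)/11 = 0.6894.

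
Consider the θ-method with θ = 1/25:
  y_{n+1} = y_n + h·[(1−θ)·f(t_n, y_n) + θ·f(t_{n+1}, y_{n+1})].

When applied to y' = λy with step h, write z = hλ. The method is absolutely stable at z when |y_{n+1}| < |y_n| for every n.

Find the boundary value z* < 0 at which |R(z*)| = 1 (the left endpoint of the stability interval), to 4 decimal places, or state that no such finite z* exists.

On y'=λy, z=hλ:
  y_{n+1} = y_n + z·[24/25·y_n + 1/25·y_{n+1}] ⇒ (1 − 1/25z)y_{n+1} = (1 + 24/25z)y_n
  Hence R(z) = (1 + 24/25z)/(1 − 1/25z).

Solve |R(x)|<1 on ℝ⁻.
x=-1.26: |R|=0.1995
R=−1: 1+24/25x = −1+1/25x ⇒ -23/25x=2 ⇒ x=2/(-23/25)=-2.1739
Confirm numerically:
  x=-1.627: |R|=0.52758 <1
  x=-1.205: |R|=0.14959 <1
  x=-1.104: |R|=0.05731 <1
  x=-1.018: |R|=0.02183 <1
  x=-2.486: |R|=1.26115 >1
  x=-2.482: |R|=1.25784 >1
  x=-2.314: |R|=1.11796 >1
Interval (-2.1739, 0).

z* = -2.1739.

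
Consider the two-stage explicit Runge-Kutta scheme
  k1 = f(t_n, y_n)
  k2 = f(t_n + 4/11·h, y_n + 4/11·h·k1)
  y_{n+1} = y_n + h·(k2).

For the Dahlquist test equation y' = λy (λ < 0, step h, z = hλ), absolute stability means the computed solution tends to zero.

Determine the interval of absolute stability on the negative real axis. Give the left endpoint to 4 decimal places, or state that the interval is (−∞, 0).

With y'=λy (z=hλ):
  k1=λy_n ⇒ h·k1=z·y_n;  k2=λ(1+4/11z)y_n ⇒ h·k2=z(1+4/11z)y_n
  y_{n+1}/y_n = 1 + z(1+4/11z) = 1 + z + 4/11z²
  Hence R(z) = 1 + z + 4/11z².

Need |R(x)|<1, x<0.
x=-1.17: |R|=0.3278
R=1: x+4/11x²=0 ⇒ x=−11/4=-2.7500; min R=1−1/(4·4/11)=0.3125>−1
Confirm numerically:
  x=-2.696: |R|=0.94706 <1
  x=-2.689: |R|=0.94035 <1
  x=-2.221: |R|=0.57276 <1
  x=-2.899: |R|=1.15707 >1
  x=-2.841: |R|=1.09401 >1
Stable set (-2.7500, 0).

z∈(-2.7500,0).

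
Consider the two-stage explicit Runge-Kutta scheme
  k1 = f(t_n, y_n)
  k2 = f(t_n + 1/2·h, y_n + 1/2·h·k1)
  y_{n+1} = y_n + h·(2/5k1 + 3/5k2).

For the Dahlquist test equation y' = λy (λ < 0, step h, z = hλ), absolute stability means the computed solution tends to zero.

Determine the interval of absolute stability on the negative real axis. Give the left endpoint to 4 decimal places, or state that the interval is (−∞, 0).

(-3.3333, 0).

Test eqn y'=λy, z=hλ:
  k1=λy_n ⇒ h·k1=z·y_n;  k2=λ(1+1/2z)y_n ⇒ h·k2=z(1+1/2z)y_n
  y_{n+1}/y_n = 1 + 2/5z + 3/5z(1+1/2z) = 1 + z + 3/10z²
  R(z) = 1 + z + 3/10z².

Need |R(x)|<1, x<0.
x=-1.3: |R|=0.2070
R=1: x+3/10x²=0 ⇒ x=−10/3=-3.3333; min R=1−1/(4·3/10)=0.1667>−1
Confirm numerically:
  x=-2.331: |R|=0.29907 <1
  x=-2.276: |R|=0.27805 <1
  x=-1.783: |R|=0.17073 <1
  x=-1.468: |R|=0.17851 <1
  x=-3.890: |R|=1.64963 >1
  x=-3.404: |R|=1.07216 >1
So |R|<1 on (-3.3333, 0).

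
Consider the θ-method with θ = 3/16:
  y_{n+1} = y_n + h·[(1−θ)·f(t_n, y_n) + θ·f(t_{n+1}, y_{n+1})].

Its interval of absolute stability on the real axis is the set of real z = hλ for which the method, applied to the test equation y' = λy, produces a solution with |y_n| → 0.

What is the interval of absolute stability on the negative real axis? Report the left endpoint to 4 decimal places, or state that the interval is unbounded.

With y'=λy (z=hλ):
  y_{n+1} = y_n + z·[13/16·y_n + 3/16·y_{n+1}] ⇒ (1 − 3/16z)y_{n+1} = (1 + 13/16z)y_n
  ⇒ R(z) = (1 + 13/16z)/(1 − 3/16z).

Find x<0 with |R(x)|<1.
x=-0.49: |R|=0.5512
R=−1: 1+13/16x = −1+3/16x ⇒ -5/8x=2 ⇒ x=2/(-5/8)=-3.2000
Confirm numerically:
  x=-2.653: |R|=0.77169 <1
  x=-2.386: |R|=0.64850 <1
  x=-1.930: |R|=0.41716 <1
  x=-3.423: |R|=1.08489 >1
  x=-3.306: |R|=1.04090 >1
Interval (-3.2000, 0).

(-3.2000, 0).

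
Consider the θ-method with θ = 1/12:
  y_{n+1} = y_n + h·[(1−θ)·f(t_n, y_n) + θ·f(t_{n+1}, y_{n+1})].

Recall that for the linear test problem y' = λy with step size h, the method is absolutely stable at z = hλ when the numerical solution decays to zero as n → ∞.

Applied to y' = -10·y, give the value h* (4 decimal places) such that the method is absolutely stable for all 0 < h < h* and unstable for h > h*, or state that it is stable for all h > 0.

(-2.4000,0); λ=-10 ⇒ h* = (12/5)/10 = 0.2400.

On y'=λy, z=hλ:
  y_{n+1} = y_n + z·[11/12·y_n + 1/12·y_{n+1}] ⇒ (1 − 1/12z)y_{n+1} = (1 + 11/12z)y_n
  so R(z) = (1 + 11/12z)/(1 − 1/12z).

Need |R(x)|<1, x<0.
x=-0.44: |R|=0.5756
R=−1: 1+11/12x = −1+1/12x ⇒ -5/6x=2 ⇒ x=2/(-5/6)=-2.4000
Confirm numerically:
  x=-2.177: |R|=0.84270 <1
  x=-1.963: |R|=0.68703 <1
  x=-1.228: |R|=0.11400 <1
  x=-2.740: |R|=1.23066 >1
  x=-2.642: |R|=1.16528 >1
  x=-2.609: |R|=1.14306 >1
Stable set (-2.4000, 0).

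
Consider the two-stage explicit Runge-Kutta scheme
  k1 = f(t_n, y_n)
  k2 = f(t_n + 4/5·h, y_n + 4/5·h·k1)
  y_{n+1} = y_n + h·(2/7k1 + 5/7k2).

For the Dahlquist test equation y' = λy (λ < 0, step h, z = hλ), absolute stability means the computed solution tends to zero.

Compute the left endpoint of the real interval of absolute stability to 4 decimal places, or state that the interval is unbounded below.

Set f=λy, z=hλ:
  k1=λy_n ⇒ h·k1=z·y_n;  k2=λ(1+4/5z)y_n ⇒ h·k2=z(1+4/5z)y_n
  y_{n+1}/y_n = 1 + 2/7z + 5/7z(1+4/5z) = 1 + z + 4/7z²
  Hence R(z) = 1 + z + 4/7z².

Find x<0 with |R(x)|<1.
x=-1.46: |R|=0.7581
R=1: x+4/7x²=0 ⇒ x=−7/4=-1.7500; min R=1−1/(4·4/7)=0.5625>−1
Confirm numerically:
  x=-1.723: |R|=0.97342 <1
  x=-1.296: |R|=0.66378 <1
  x=-1.279: |R|=0.65577 <1
  x=-0.736: |R|=0.57354 <1
  x=-2.299: |R|=1.72123 >1
  x=-2.022: |R|=1.31428 >1
  x=-1.844: |R|=1.09905 >1
Stable set (-1.7500, 0).

z* = -1.7500.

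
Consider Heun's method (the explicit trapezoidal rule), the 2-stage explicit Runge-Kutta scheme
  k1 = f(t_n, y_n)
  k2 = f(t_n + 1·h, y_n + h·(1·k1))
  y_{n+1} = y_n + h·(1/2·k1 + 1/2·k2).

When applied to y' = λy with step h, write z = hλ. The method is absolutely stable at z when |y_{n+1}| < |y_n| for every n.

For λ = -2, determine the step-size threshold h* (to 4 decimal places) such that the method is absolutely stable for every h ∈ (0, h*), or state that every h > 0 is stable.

With y'=λy (z=hλ):
  order 2, 2-stage ⇒ R(z)=1+z+z^2/2
  (e.g. R(-1.46)=0.60580, |R|=0.60580)

Need |R(x)|<1, x<0.
x=-1.46: |R|=0.6058
|R(-2.36)|=1.4248 |R(-1.21)|=0.5221 |R(-0.9)|=0.5050
Bisect:
  x_lo=-2.5548 |R|=1.7086  x_hi=-0.0766 |R|=0.9264
  mid=-1.31566 |R|=0.54982 →hi
  mid=-1.93520 |R|=0.93730 →hi
  mid=-2.24498 |R|=1.27498 →lo
  mid=-2.09009 |R|=1.09415 →lo
  mid=-2.01265 |R|=1.01273 →lo
  mid=-1.97393 |R|=0.97427 →hi
  mid=-1.99329 |R|=0.99331 →hi
  mid=-2.00297 |R|=1.00297 →lo
  ...
  [-2.00009,-1.99994] ⇒ x*=-2.0000
Stable set (-2.0000, 0).

(-2.0000,0); λ=-2 ⇒ h* = 1.0000.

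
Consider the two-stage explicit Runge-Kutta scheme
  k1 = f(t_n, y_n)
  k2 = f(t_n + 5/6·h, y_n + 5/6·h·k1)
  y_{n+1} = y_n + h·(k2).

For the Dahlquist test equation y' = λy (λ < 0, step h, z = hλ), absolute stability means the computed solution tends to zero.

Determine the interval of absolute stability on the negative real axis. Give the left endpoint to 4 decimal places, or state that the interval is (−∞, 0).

Test eqn y'=λy, z=hλ:
  k1=λy_n ⇒ h·k1=z·y_n;  k2=λ(1+5/6z)y_n ⇒ h·k2=z(1+5/6z)y_n
  y_{n+1}/y_n = 1 + z(1+5/6z) = 1 + z + 5/6z²
  R(z) = 1 + z + 5/6z².

Boundary: |R(x)|=1, x<0.
x=-1.43: |R|=1.2741
R=1: x+5/6x²=0 ⇒ x=−6/5=-1.2000; min R=1−1/(4·5/6)=0.7000>−1
Confirm numerically:
  x=-1.158: |R|=0.95947 <1
  x=-0.986: |R|=0.82416 <1
  x=-0.956: |R|=0.80561 <1
  x=-0.574: |R|=0.70056 <1
  x=-1.657: |R|=1.63104 >1
  x=-1.490: |R|=1.36008 >1
  x=-1.244: |R|=1.04561 >1
Interval (-1.2000, 0).

(-1.2000, 0).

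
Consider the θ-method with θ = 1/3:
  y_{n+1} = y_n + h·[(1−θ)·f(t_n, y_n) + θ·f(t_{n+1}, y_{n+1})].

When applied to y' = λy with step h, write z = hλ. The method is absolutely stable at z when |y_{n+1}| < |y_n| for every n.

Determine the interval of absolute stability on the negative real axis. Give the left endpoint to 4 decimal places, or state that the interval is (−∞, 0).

With y'=λy (z=hλ):
  y_{n+1} = y_n + z·[2/3·y_n + 1/3·y_{n+1}] ⇒ (1 − 1/3z)y_{n+1} = (1 + 2/3z)y_n
  ⇒ R(z) = (1 + 2/3z)/(1 − 1/3z).

Need |R(x)|<1, x<0.
x=-1.05: |R|=0.2222
R=−1: 1+2/3x = −1+1/3x ⇒ -1/3x=2 ⇒ x=2/(-1/3)=-6.0000
Confirm numerically:
  x=-4.597: |R|=0.81532 <1
  x=-4.250: |R|=0.75862 <1
  x=-2.996: |R|=0.49900 <1
  x=-6.385: |R|=1.04102 >1
  x=-6.145: |R|=1.01586 >1
  x=-6.065: |R|=1.00717 >1
Interval (-6.0000, 0).

(-6.0000, 0).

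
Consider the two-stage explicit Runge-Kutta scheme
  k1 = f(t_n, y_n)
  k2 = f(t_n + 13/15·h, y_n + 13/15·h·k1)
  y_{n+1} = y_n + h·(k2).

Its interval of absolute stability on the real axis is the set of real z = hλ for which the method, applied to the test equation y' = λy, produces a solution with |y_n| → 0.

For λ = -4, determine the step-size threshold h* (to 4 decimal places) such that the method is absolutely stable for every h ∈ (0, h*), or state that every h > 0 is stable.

Test eqn y'=λy, z=hλ:
  k1=λy_n ⇒ h·k1=z·y_n;  k2=λ(1+13/15z)y_n ⇒ h·k2=z(1+13/15z)y_n
  y_{n+1}/y_n = 1 + z(1+13/15z) = 1 + z + 13/15z²
  R(z) = 1 + z + 13/15z².

Find x<0 with |R(x)|<1.
x=-0.35: |R|=0.7562
R=1: x+13/15x²=0 ⇒ x=−15/13=-1.1538; min R=1−1/(4·13/15)=0.7115>−1
Confirm numerically:
  x=-0.698: |R|=0.72424 <1
  x=-0.668: |R|=0.71873 <1
  x=-0.650: |R|=0.71617 <1
  x=-1.227: |R|=1.07779 >1
  x=-1.194: |R|=1.04155 >1
Stable set (-1.1538, 0).

(-1.1538,0); λ=-4 ⇒ h* = (15/13)/4 = 0.2885.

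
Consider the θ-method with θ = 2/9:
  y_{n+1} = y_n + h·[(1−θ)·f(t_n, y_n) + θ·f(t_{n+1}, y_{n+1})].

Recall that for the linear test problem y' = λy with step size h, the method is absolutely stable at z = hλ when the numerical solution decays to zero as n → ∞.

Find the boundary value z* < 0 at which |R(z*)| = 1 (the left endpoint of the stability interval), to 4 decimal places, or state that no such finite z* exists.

z* = -3.6000.

With y'=λy (z=hλ):
  y_{n+1} = y_n + z·[7/9·y_n + 2/9·y_{n+1}] ⇒ (1 − 2/9z)y_{n+1} = (1 + 7/9z)y_n
  so R(z) = (1 + 7/9z)/(1 − 2/9z).

Find x<0 with |R(x)|<1.
x=-1.34: |R|=0.0325
R=−1: 1+7/9x = −1+2/9x ⇒ -5/9x=2 ⇒ x=2/(-5/9)=-3.6000
Confirm numerically:
  x=-2.781: |R|=0.71879 <1
  x=-2.586: |R|=0.64225 <1
  x=-2.275: |R|=0.51107 <1
  x=-2.212: |R|=0.48302 <1
  x=-4.034: |R|=1.12714 >1
  x=-3.977: |R|=1.11118 >1
  x=-3.779: |R|=1.05405 >1
So |R|<1 on (-3.6000, 0).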